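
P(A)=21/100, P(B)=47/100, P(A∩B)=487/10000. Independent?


P(A)×P(B) = 987/10000
P(A∩B) = 487/10000
Not equal → NOT independent

No, not independent


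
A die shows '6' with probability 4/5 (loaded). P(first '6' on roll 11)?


Geometric: P(X=11) = (1-p)^(k-1)×p = (1/5)^10×4/5 = 4/48828125

P(X=11) = 4/48828125 ≈ 0.00%


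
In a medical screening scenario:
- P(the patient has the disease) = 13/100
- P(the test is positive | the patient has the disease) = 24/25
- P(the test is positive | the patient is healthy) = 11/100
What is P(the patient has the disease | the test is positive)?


Using Bayes' theorem:
P(A|B) = P(B|A)·P(A) / P(B)

P(the test is positive) = 24/25 × 13/100 + 11/100 × 87/100
= 78/625 + 957/10000 = 441/2000

P(the patient has the disease|the test is positive) = (78/625) / (441/2000) = 416/735

P(the patient has the disease|the test is positive) = 416/735 ≈ 56.60%


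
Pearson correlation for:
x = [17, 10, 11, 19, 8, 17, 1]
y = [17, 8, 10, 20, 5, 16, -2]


n=7, Σx=83, Σy=74, Σxy=1169, Σx²=1225, Σy²=1138
r = (7×1169 - 83×74)/√((7×1225 - 83²)(7×1138 - 74²))
= 2041/√(1686×2490) = 2041/√4198140 ≈ 2041/2048.9363 ≈ 0.9961

r ≈ 0.9961


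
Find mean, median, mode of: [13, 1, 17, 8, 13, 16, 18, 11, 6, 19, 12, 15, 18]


Sorted: [1, 6, 8, 11, 12, 13, 13, 15, 16, 17, 18, 18, 19]
Mean = 167/13
Median = 13
Freq: {13: 2, 1: 1, 17: 1, 8: 1, 16: 1, 18: 2, 11: 1, 6: 1, 19: 1, 12: 1, 15: 1}
Mode: [13, 18]

Mean=167/13, Median=13, Mode=[13, 18]


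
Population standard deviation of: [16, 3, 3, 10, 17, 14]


Mean = 63/6 = 21/2
  (16-21/2)²=121/4
  (3-21/2)²=225/4
  (3-21/2)²=225/4
  (10-21/2)²=1/4
  (17-21/2)²=169/4
  (14-21/2)²=49/4
Σ(x-μ)² = 395/2
σ² = (395/2)/6 = 395/12

σ = √(395/12) ≈ 5.7373


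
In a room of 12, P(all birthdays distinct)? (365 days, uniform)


P(all different) = Π(365-i)/365 for i=0..11
= (365/365)×(364/365)×...×(354/365)
= 0.832975

P ≈ 0.8330 ≈ 83.30%


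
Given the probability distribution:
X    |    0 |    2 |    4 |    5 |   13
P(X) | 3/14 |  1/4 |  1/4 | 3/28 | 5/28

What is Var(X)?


E[X] = 61/14
E[X²] = 265/7
Var(X) = E[X²] - (E[X])² = 265/7 - 3721/196 = 3699/196

Var(X) = 3699/196 ≈ 18.8724


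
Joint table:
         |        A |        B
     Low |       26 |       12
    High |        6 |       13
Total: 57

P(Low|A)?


P(Low|A) = 26/(26+6) = 26/32 = 13/16

P = 13/16 ≈ 81.25%


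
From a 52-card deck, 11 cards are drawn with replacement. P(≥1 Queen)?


P(not a Queen) = 48/52 = 12/13
P(none in 11 draws) = (12/13)^11 = 743008370688/1792160394037
P(≥1 Queen) = 1 - 743008370688/1792160394037 = 1049152023349/1792160394037

P = 1049152023349/1792160394037 ≈ 58.54%


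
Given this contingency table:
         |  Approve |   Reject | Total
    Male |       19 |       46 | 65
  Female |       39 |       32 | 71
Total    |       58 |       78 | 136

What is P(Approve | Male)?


P(Approve | Male) = 19/(19+46) = 19/65

P(Approve|Male) = 19/65 ≈ 29.23%


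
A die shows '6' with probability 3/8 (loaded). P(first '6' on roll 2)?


Geometric: P(X=2) = (1-p)^(k-1)×p = (5/8)^1×3/8 = 15/64

P(X=2) = 15/64 ≈ 23.44%


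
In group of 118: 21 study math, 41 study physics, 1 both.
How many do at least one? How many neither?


|A∪B| = 21+41-1 = 61
Neither = 118-61 = 57

At least one: 61; Neither: 57


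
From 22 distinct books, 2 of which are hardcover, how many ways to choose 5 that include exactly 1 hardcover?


Choose 1 of the 2 hardcovers and 4 of the other 20 books:
C(2,1)×C(20,4) = 2×4845 = 9690

9690


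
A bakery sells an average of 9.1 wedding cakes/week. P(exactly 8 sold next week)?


Poisson(λ=9.1): P(X=8) = e^(-λ)×λ^k/k!
= e^(-9.1) × 9.1^8 / 8!
≈ 0.0001116658085 × 47025252.7615 / 40320 ≈ 0.130236

P(X=8) ≈ 0.130236 ≈ 13.02%


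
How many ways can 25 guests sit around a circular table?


Circular arrangements of 25 distinct objects: fix one position to break rotational symmetry.
(n-1)! = 24! = 620448401733239439360000

620448401733239439360000


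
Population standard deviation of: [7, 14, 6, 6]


Mean = 33/4
  (7-33/4)²=25/16
  (14-33/4)²=529/16
  (6-33/4)²=81/16
  (6-33/4)²=81/16
Σ(x-μ)² = 179/4
σ² = (179/4)/4 = 179/16

σ = √(179/16) ≈ 3.3448


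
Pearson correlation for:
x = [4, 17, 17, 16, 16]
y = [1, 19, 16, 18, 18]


n=5, Σx=70, Σy=72, Σxy=1175, Σx²=1106, Σy²=1266
r = (5×1175 - 70×72)/√((5×1106 - 70²)(5×1266 - 72²))
= 835/√(630×1146) = 835/√721980 ≈ 835/849.6941 ≈ 0.9827

r ≈ 0.9827


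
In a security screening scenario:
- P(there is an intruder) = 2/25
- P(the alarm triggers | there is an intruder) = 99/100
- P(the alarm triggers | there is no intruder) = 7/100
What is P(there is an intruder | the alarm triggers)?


Using Bayes' theorem:
P(A|B) = P(B|A)·P(A) / P(B)

P(the alarm triggers) = 99/100 × 2/25 + 7/100 × 23/25
= 99/1250 + 161/2500 = 359/2500

P(there is an intruder|the alarm triggers) = (99/1250) / (359/2500) = 198/359

P(there is an intruder|the alarm triggers) = 198/359 ≈ 55.15%


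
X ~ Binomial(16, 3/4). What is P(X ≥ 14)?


P(X ≥ 14) = Σ P(X=i) for i=14..16
P(X=14) = 71744535/536870912
P(X=15) = 14348907/268435456
P(X=16) = 43046721/4294967296
Sum = 846585513/4294967296

P(X ≥ 14) = 846585513/4294967296 ≈ 19.71%


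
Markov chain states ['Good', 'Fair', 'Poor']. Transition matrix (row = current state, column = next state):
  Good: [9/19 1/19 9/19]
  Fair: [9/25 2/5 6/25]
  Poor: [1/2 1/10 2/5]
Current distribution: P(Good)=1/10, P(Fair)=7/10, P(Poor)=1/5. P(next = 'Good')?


P(next=Good) = Σᵢ P(now=i)×P(i→Good)
= 1/10×9/19 + 7/10×9/25 + 1/5×1/2
= 9/190 + 63/250 + 1/10 = 1897/4750

P = 1897/4750 ≈ 0.3994


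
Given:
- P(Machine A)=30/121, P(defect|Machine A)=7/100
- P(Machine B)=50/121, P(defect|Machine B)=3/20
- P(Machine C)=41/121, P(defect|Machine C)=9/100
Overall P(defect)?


P(B) = Σ P(B|Aᵢ)×P(Aᵢ)
  7/100×30/121 = 21/1210
  3/20×50/121 = 15/242
  9/100×41/121 = 369/12100
Sum = 1329/12100

P(defect) = 1329/12100 ≈ 10.98%


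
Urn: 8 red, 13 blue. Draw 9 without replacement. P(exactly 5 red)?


Hypergeometric: C(8,5)×C(13,4)/C(21,9)
= 56×715/293930 = 44/323

P(X=5) = 44/323 ≈ 13.62%


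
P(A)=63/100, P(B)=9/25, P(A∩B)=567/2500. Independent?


P(A)×P(B) = 567/2500
P(A∩B) = 567/2500
Equal ✓ → Independent

Yes, independent


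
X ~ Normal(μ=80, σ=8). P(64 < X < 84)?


z₁=(64-80)/8=-2.0, z₂=(84-80)/8=0.5
P = Φ(0.5) - Φ(-2.0) = 0.691462 - 0.022750 = 0.668712 ≈ 0.6687

P(64 < X < 84) ≈ 0.6687


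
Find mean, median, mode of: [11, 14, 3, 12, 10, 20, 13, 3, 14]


Sorted: [3, 3, 10, 11, 12, 13, 14, 14, 20]
Mean = 100/9
Median = 12
Freq: {11: 1, 14: 2, 3: 2, 12: 1, 10: 1, 20: 1, 13: 1}
Mode: [3, 14]

Mean=100/9, Median=12, Mode=[3, 14]


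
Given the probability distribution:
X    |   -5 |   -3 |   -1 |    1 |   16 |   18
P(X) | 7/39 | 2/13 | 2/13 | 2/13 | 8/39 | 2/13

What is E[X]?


E[X] = Σ x·P(X=x)
= (-5)×(7/39) + (-3)×(2/13) + (-1)×(2/13) + (1)×(2/13) + (16)×(8/39) + (18)×(2/13)
= 61/13

E[X] = 61/13


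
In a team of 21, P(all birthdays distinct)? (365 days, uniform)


P(all different) = Π(365-i)/365 for i=0..20
= (365/365)×(364/365)×...×(345/365)
= 0.556312

P ≈ 0.5563 ≈ 55.63%


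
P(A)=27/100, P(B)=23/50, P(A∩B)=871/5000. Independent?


P(A)×P(B) = 621/5000
P(A∩B) = 871/5000
Not equal → NOT independent

No, not independent


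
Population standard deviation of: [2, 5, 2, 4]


Mean = 13/4
  (2-13/4)²=25/16
  (5-13/4)²=49/16
  (2-13/4)²=25/16
  (4-13/4)²=9/16
Σ(x-μ)² = 27/4
σ² = (27/4)/4 = 27/16

σ = √(27/16) ≈ 1.2990


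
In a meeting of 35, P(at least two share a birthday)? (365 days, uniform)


P(all different) = Π(365-i)/365 for i=0..34
= 0.185617
P(match) = 1 - 0.185617 = 0.814383

P ≈ 0.8144 ≈ 81.44%


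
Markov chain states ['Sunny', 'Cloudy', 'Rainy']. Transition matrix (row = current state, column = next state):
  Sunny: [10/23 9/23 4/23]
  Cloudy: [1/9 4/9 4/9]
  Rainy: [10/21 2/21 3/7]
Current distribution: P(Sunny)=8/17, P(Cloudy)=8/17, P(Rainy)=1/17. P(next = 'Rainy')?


P(next=Rainy) = Σᵢ P(now=i)×P(i→Rainy)
= 8/17×4/23 + 8/17×4/9 + 1/17×3/7
= 32/391 + 32/153 + 3/119 = 7789/24633

P = 7789/24633 ≈ 0.3162


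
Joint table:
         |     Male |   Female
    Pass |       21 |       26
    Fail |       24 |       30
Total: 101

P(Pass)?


P(Pass) = (21+26)/101 = 47/101

P(Pass) = 47/101 ≈ 46.53%


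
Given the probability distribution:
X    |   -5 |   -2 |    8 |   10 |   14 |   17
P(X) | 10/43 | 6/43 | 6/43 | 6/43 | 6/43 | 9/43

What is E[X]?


E[X] = Σ x·P(X=x)
= (-5)×(10/43) + (-2)×(6/43) + (8)×(6/43) + (10)×(6/43) + (14)×(6/43) + (17)×(9/43)
= 283/43

E[X] = 283/43


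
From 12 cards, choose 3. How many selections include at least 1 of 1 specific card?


Complement: C(12,3) - C(11,3) = 220 - 165 = 55

55


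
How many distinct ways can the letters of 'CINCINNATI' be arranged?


Letters: 10, freq: {'C': 2, 'I': 3, 'N': 3, 'A': 1, 'T': 1}
10!/(2!×3!×3!×1!×1!) = 3628800/72 = 50400

50400


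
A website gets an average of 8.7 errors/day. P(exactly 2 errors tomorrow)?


Poisson(λ=8.7): P(X=2) = e^(-λ)×λ^k/k!
= e^(-8.7) × 8.7^2 / 2!
≈ 0.000166585811 × 75.69 / 2 ≈ 0.006304

P(X=2) ≈ 0.006304 ≈ 0.63%


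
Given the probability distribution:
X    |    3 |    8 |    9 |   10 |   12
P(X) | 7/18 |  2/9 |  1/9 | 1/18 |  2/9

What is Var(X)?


E[X] = 43/6
E[X²] = 1157/18
Var(X) = E[X²] - (E[X])² = 1157/18 - 1849/36 = 155/12

Var(X) = 155/12 ≈ 12.9167


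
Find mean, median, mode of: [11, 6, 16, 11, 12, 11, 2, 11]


Sorted: [2, 6, 11, 11, 11, 11, 12, 16]
Mean = 80/8 = 10
Median = 11
Freq: {11: 4, 6: 1, 16: 1, 12: 1, 2: 1}
Mode: [11]

Mean=10, Median=11, Mode=11


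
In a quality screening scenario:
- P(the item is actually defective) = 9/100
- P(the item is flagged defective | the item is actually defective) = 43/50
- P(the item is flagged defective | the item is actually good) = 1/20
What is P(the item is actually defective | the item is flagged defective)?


Using Bayes' theorem:
P(A|B) = P(B|A)·P(A) / P(B)

P(the item is flagged defective) = 43/50 × 9/100 + 1/20 × 91/100
= 387/5000 + 91/2000 = 1229/10000

P(the item is actually defective|the item is flagged defective) = (387/5000) / (1229/10000) = 774/1229

P(the item is actually defective|the item is flagged defective) = 774/1229 ≈ 62.98%


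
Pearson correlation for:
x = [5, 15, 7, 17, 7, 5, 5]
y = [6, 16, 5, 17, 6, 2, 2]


n=7, Σx=61, Σy=54, Σxy=656, Σx²=687, Σy²=650
r = (7×656 - 61×54)/√((7×687 - 61²)(7×650 - 54²))
= 1298/√(1088×1634) = 1298/√1777792 ≈ 1298/1333.3387 ≈ 0.9735

r ≈ 0.9735


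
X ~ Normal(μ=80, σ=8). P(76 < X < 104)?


z₁=(76-80)/8=-0.5, z₂=(104-80)/8=3.0
P = Φ(3.0) - Φ(-0.5) = 0.998650 - 0.308538 = 0.690112 ≈ 0.6901

P(76 < X < 104) ≈ 0.6901


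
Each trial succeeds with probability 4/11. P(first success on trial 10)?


Geometric: P(X=10) = (1-p)^(k-1)×p = (7/11)^9×4/11 = 161414428/25937424601

P(X=10) = 161414428/25937424601 ≈ 0.62%


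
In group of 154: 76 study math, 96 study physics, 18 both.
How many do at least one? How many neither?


|A∪B| = 76+96-18 = 154
Neither = 154-154 = 0

At least one: 154; Neither: 0


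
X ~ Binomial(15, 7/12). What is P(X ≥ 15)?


P(X ≥ 15) = Σ P(X=i) for i=15..15
P(X=15) = 4747561509943/15407021574586368
Sum = 4747561509943/15407021574586368

P(X ≥ 15) = 4747561509943/15407021574586368 ≈ 0.03%


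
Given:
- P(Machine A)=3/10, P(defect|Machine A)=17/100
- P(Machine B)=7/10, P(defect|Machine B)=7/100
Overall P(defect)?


P(B) = Σ P(B|Aᵢ)×P(Aᵢ)
  17/100×3/10 = 51/1000
  7/100×7/10 = 49/1000
Sum = 1/10

P(defect) = 1/10 ≈ 10.00%


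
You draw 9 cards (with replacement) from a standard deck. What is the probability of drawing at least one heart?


P(not a heart) = 39/52 = 3/4
P(none in 9 draws) = (3/4)^9 = 19683/262144
P(≥1 heart) = 1 - 19683/262144 = 242461/262144

P = 242461/262144 ≈ 92.49%


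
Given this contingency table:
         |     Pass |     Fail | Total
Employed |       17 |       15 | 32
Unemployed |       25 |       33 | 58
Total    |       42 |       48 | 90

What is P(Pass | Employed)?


P(Pass | Employed) = 17/(17+15) = 17/32

P(Pass|Employed) = 17/32 ≈ 53.12%


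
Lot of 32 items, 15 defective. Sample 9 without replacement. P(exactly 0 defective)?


Hypergeometric: C(15,0)×C(17,9)/C(32,9)
= 1×24310/28048800 = 187/215760

P(X=0) = 187/215760 ≈ 0.09%


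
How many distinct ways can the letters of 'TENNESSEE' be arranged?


Letters: 9, freq: {'T': 1, 'E': 4, 'N': 2, 'S': 2}
9!/(1!×4!×2!×2!) = 362880/96 = 3780

3780


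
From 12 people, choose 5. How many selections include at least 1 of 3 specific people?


Complement: C(12,5) - C(9,5) = 792 - 126 = 666

666


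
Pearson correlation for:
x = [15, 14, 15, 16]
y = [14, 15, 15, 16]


n=4, Σx=60, Σy=60, Σxy=901, Σx²=902, Σy²=902
r = (4×901 - 60×60)/√((4×902 - 60²)(4×902 - 60²))
= 4/√(8×8) = 4/√64 ≈ 4/8.0000 ≈ 0.5000

r ≈ 0.5000


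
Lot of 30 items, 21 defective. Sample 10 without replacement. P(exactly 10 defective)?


Hypergeometric: C(21,10)×C(9,0)/C(30,10)
= 352716×1/30045015 = 1292/110055

P(X=10) = 1292/110055 ≈ 1.17%


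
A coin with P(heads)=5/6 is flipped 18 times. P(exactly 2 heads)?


Binomial: P(X=2) = C(18,2)×p^2×(1-p)^16
= 153 × 25/36 × 1/2821109907456 = 425/11284439629824

P(X=2) = 425/11284439629824 ≈ 0.00%


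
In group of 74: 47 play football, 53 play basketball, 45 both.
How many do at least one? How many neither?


|A∪B| = 47+53-45 = 55
Neither = 74-55 = 19

At least one: 55; Neither: 19


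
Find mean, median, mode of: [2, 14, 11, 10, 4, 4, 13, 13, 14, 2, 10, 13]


Sorted: [2, 2, 4, 4, 10, 10, 11, 13, 13, 13, 14, 14]
Mean = 110/12 = 55/6
Median = 21/2
Freq: {2: 2, 14: 2, 11: 1, 10: 2, 4: 2, 13: 3}
Mode: [13]

Mean=55/6, Median=21/2, Mode=13


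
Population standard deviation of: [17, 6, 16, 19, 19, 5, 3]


Mean = 85/7
  (17-85/7)²=1156/49
  (6-85/7)²=1849/49
  (16-85/7)²=729/49
  (19-85/7)²=2304/49
  (19-85/7)²=2304/49
  (5-85/7)²=2500/49
  (3-85/7)²=4096/49
Σ(x-μ)² = 2134/7
σ² = (2134/7)/7 = 2134/49

σ = √(2134/49) ≈ 6.5993


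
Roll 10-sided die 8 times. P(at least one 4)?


P(no 4)^8 = (9/10)^8 = 43046721/100000000
P(≥1) = 1 - 43046721/100000000 = 56953279/100000000

P = 56953279/100000000 ≈ 56.95%


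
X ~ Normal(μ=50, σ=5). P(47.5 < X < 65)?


z₁=(47.5-50)/5=-0.5, z₂=(65-50)/5=3.0
P = Φ(3.0) - Φ(-0.5) = 0.998650 - 0.308538 = 0.690112 ≈ 0.6901

P(47.5 < X < 65) ≈ 0.6901


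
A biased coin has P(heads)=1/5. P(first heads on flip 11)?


Geometric: P(X=11) = (1-p)^(k-1)×p = (4/5)^10×1/5 = 1048576/48828125

P(X=11) = 1048576/48828125 ≈ 2.15%


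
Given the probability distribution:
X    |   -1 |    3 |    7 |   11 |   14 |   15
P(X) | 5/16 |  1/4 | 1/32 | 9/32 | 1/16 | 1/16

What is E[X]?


E[X] = Σ x·P(X=x)
= (-1)×(5/16) + (3)×(1/4) + (7)×(1/32) + (11)×(9/32) + (14)×(1/16) + (15)×(1/16)
= 89/16

E[X] = 89/16


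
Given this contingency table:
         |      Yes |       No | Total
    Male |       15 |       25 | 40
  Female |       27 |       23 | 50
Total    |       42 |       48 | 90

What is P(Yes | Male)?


P(Yes | Male) = 15/(15+25) = 15/40 = 3/8

P(Yes|Male) = 3/8 ≈ 37.50%


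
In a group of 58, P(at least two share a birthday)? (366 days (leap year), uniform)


P(all different) = Π(366-i)/366 for i=0..57
= 0.008451
P(match) = 1 - 0.008451 = 0.991549

P ≈ 0.9915 ≈ 99.15%


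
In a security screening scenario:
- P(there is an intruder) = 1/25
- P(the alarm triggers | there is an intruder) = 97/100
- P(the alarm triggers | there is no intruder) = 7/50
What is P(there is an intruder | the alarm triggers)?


Using Bayes' theorem:
P(A|B) = P(B|A)·P(A) / P(B)

P(the alarm triggers) = 97/100 × 1/25 + 7/50 × 24/25
= 97/2500 + 84/625 = 433/2500

P(there is an intruder|the alarm triggers) = (97/2500) / (433/2500) = 97/433

P(there is an intruder|the alarm triggers) = 97/433 ≈ 22.40%


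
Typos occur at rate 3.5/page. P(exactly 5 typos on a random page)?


Poisson(λ=3.5): P(X=5) = e^(-λ)×λ^k/k!
= e^(-3.5) × 3.5^5 / 5!
≈ 0.03019738342 × 525.21875 / 120 ≈ 0.132169

P(X=5) ≈ 0.132169 ≈ 13.22%


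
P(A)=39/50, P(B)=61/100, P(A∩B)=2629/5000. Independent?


P(A)×P(B) = 2379/5000
P(A∩B) = 2629/5000
Not equal → NOT independent

No, not independent


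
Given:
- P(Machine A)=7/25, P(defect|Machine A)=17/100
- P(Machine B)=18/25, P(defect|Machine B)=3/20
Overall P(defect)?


P(B) = Σ P(B|Aᵢ)×P(Aᵢ)
  17/100×7/25 = 119/2500
  3/20×18/25 = 27/250
Sum = 389/2500

P(defect) = 389/2500 ≈ 15.56%


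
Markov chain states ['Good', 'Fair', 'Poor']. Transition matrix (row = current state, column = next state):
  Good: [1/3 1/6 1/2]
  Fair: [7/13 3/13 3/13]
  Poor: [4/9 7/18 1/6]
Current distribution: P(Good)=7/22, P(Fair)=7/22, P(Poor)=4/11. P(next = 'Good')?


P(next=Good) = Σᵢ P(now=i)×P(i→Good)
= 7/22×1/3 + 7/22×7/13 + 4/11×4/9
= 7/66 + 49/286 + 16/99 = 565/1287

P = 565/1287 ≈ 0.4390


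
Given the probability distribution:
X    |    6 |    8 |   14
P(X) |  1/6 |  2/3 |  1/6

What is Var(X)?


E[X] = 26/3
E[X²] = 244/3
Var(X) = E[X²] - (E[X])² = 244/3 - 676/9 = 56/9

Var(X) = 56/9 ≈ 6.2222


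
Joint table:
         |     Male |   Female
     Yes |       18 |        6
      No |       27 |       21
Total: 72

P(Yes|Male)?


P(Yes|Male) = 18/(18+27) = 18/45 = 2/5

P = 2/5 ≈ 40.00%


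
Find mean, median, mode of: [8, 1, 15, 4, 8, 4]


Sorted: [1, 4, 4, 8, 8, 15]
Mean = 40/6 = 20/3
Median = 6
Freq: {8: 2, 1: 1, 15: 1, 4: 2}
Mode: [4, 8]

Mean=20/3, Median=6, Mode=[4, 8]


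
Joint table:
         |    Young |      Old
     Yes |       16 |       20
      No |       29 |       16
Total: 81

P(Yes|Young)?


P(Yes|Young) = 16/(16+29) = 16/45

P = 16/45 ≈ 35.56%


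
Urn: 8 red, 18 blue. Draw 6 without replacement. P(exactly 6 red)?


Hypergeometric: C(8,6)×C(18,0)/C(26,6)
= 28×1/230230 = 2/16445

P(X=6) = 2/16445 ≈ 0.01%


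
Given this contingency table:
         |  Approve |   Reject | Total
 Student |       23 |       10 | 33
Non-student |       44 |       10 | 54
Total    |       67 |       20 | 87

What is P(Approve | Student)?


P(Approve | Student) = 23/(23+10) = 23/33

P(Approve|Student) = 23/33 ≈ 69.70%


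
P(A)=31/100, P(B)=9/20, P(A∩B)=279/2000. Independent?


P(A)×P(B) = 279/2000
P(A∩B) = 279/2000
Equal ✓ → Independent

Yes, independent


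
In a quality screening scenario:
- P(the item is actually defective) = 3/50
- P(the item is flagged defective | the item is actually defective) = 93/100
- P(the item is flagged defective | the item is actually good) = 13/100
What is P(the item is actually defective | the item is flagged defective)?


Using Bayes' theorem:
P(A|B) = P(B|A)·P(A) / P(B)

P(the item is flagged defective) = 93/100 × 3/50 + 13/100 × 47/50
= 279/5000 + 611/5000 = 89/500

P(the item is actually defective|the item is flagged defective) = (279/5000) / (89/500) = 279/890

P(the item is actually defective|the item is flagged defective) = 279/890 ≈ 31.35%


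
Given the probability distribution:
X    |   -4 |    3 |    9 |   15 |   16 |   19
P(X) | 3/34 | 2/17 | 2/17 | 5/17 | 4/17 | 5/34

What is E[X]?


E[X] = Σ x·P(X=x)
= (-4)×(3/34) + (3)×(2/17) + (9)×(2/17) + (15)×(5/17) + (16)×(4/17) + (19)×(5/34)
= 409/34

E[X] = 409/34


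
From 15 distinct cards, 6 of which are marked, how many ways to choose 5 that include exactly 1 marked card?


Choose 1 of the 6 marked cards and 4 of the other 9 cards:
C(6,1)×C(9,4) = 6×126 = 756

756


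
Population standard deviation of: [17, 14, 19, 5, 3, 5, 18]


Mean = 81/7
  (17-81/7)²=1444/49
  (14-81/7)²=289/49
  (19-81/7)²=2704/49
  (5-81/7)²=2116/49
  (3-81/7)²=3600/49
  (5-81/7)²=2116/49
  (18-81/7)²=2025/49
Σ(x-μ)² = 2042/7
σ² = (2042/7)/7 = 2042/49

σ = √(2042/49) ≈ 6.4555


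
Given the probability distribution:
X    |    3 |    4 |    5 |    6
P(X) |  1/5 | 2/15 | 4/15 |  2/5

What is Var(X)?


E[X] = 73/15
E[X²] = 25
Var(X) = E[X²] - (E[X])² = 25 - 5329/225 = 296/225

Var(X) = 296/225 ≈ 1.3156


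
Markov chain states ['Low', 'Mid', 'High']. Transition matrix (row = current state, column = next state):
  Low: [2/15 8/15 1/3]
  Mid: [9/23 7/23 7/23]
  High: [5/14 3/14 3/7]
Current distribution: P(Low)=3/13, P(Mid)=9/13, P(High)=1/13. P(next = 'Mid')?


P(next=Mid) = Σᵢ P(now=i)×P(i→Mid)
= 3/13×8/15 + 9/13×7/23 + 1/13×3/14
= 8/65 + 63/299 + 3/182 = 7331/20930

P = 7331/20930 ≈ 0.3503


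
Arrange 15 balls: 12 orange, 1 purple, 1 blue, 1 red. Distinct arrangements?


15!/(12!×1!×1!×1!) = 2730

2730


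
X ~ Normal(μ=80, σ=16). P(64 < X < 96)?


z₁=(64-80)/16=-1.0, z₂=(96-80)/16=1.0
P = Φ(1.0) - Φ(-1.0) = 0.841345 - 0.158655 = 0.682690 ≈ 0.6827

P(64 < X < 96) ≈ 0.6827


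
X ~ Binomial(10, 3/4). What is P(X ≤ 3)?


P(X ≤ 3) = Σ P(X=i) for i=0..3
P(X=0) = 1/1048576
P(X=1) = 15/524288
P(X=2) = 405/1048576
P(X=3) = 405/131072
Sum = 919/262144

P(X ≤ 3) = 919/262144 ≈ 0.35%


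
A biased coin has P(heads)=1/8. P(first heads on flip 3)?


Geometric: P(X=3) = (1-p)^(k-1)×p = (7/8)^2×1/8 = 49/512

P(X=3) = 49/512 ≈ 9.57%


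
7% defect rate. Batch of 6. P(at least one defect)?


P(all good) = (93/100)^6 = 646990183449/1000000000000
P(≥1 defect) = 353009816551/1000000000000

P = 353009816551/1000000000000 ≈ 35.30%


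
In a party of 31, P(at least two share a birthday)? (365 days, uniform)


P(all different) = Π(365-i)/365 for i=0..30
= 0.269545
P(match) = 1 - 0.269545 = 0.730455

P ≈ 0.7305 ≈ 73.05%


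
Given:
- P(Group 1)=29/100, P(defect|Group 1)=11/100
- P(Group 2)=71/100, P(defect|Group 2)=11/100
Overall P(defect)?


P(B) = Σ P(B|Aᵢ)×P(Aᵢ)
  11/100×29/100 = 319/10000
  11/100×71/100 = 781/10000
Sum = 11/100

P(defect) = 11/100 ≈ 11.00%


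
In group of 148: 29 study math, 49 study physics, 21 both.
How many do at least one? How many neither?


|A∪B| = 29+49-21 = 57
Neither = 148-57 = 91

At least one: 57; Neither: 91


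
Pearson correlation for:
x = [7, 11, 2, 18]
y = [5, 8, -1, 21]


n=4, Σx=38, Σy=33, Σxy=499, Σx²=498, Σy²=531
r = (4×499 - 38×33)/√((4×498 - 38²)(4×531 - 33²))
= 742/√(548×1035) = 742/√567180 ≈ 742/753.1135 ≈ 0.9852

r ≈ 0.9852


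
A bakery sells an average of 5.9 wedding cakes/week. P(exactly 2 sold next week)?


Poisson(λ=5.9): P(X=2) = e^(-λ)×λ^k/k!
= e^(-5.9) × 5.9^2 / 2!
≈ 0.002739444819 × 34.81 / 2 ≈ 0.047680

P(X=2) ≈ 0.047680 ≈ 4.77%


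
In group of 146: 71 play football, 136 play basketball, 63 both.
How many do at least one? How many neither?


|A∪B| = 71+136-63 = 144
Neither = 146-144 = 2

At least one: 144; Neither: 2


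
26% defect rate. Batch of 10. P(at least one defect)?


P(all good) = (37/50)^10 = 4808584372417849/97656250000000000
P(≥1 defect) = 92847665627582151/97656250000000000

P = 92847665627582151/97656250000000000 ≈ 95.08%


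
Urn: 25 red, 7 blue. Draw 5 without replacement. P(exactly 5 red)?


Hypergeometric: C(25,5)×C(7,0)/C(32,5)
= 53130×1/201376 = 3795/14384

P(X=5) = 3795/14384 ≈ 26.38%


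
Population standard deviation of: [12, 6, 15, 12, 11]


Mean = 56/5
  (12-56/5)²=16/25
  (6-56/5)²=676/25
  (15-56/5)²=361/25
  (12-56/5)²=16/25
  (11-56/5)²=1/25
Σ(x-μ)² = 214/5
σ² = (214/5)/5 = 214/25

σ = √(214/25) ≈ 2.9257


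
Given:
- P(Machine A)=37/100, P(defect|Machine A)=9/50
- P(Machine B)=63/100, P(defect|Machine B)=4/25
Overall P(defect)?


P(B) = Σ P(B|Aᵢ)×P(Aᵢ)
  9/50×37/100 = 333/5000
  4/25×63/100 = 63/625
Sum = 837/5000

P(defect) = 837/5000 ≈ 16.74%


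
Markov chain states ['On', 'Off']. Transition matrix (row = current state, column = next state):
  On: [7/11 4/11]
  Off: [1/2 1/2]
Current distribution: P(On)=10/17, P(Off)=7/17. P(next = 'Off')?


P(next=Off) = Σᵢ P(now=i)×P(i→Off)
= 10/17×4/11 + 7/17×1/2
= 40/187 + 7/34 = 157/374

P = 157/374 ≈ 0.4198


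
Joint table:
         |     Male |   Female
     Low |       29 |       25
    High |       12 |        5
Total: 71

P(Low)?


P(Low) = (29+25)/71 = 54/71

P(Low) = 54/71 ≈ 76.06%


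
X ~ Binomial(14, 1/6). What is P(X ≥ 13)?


P(X ≥ 13) = Σ P(X=i) for i=13..14
P(X=13) = 35/39182082048
P(X=14) = 1/78364164096
Sum = 71/78364164096

P(X ≥ 13) = 71/78364164096 ≈ 0.00%


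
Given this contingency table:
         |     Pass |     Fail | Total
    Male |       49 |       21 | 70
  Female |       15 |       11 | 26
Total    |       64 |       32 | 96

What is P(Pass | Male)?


P(Pass | Male) = 49/(49+21) = 49/70 = 7/10

P(Pass|Male) = 7/10 ≈ 70.00%


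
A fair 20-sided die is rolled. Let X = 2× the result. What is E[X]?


E[die] = (1+20)/2 = 21/2
E[X] = 2 × 21/2 = 21

E[X] = 21


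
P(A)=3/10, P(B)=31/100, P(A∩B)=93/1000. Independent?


P(A)×P(B) = 93/1000
P(A∩B) = 93/1000
Equal ✓ → Independent

Yes, independent


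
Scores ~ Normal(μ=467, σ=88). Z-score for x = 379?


z = (x - μ)/σ = (379 - 467)/88 = -1.0

z = -1.0


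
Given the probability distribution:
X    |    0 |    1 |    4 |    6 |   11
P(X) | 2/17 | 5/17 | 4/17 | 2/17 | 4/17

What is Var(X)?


E[X] = 77/17
E[X²] = 625/17
Var(X) = E[X²] - (E[X])² = 625/17 - 5929/289 = 4696/289

Var(X) = 4696/289 ≈ 16.2491


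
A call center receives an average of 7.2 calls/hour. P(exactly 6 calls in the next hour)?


Poisson(λ=7.2): P(X=6) = e^(-λ)×λ^k/k!
= e^(-7.2) × 7.2^6 / 6!
≈ 0.0007465858084 × 139314.069504 / 720 ≈ 0.144458

P(X=6) ≈ 0.144458 ≈ 14.45%


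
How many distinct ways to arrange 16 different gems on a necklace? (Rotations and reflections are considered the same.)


Free circular arrangements: rotations and reflections both identified.
(n-1)!/2 = 15!/2 = 1307674368000/2 = 653837184000

653837184000


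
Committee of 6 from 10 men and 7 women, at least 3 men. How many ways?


Count by #men:
  3M,3W: C(10,3)×C(7,3)=4200
  4M,2W: C(10,4)×C(7,2)=4410
  5M,1W: C(10,5)×C(7,1)=1764
  6M,0W: C(10,6)×C(7,0)=210
Total = 10584

10584


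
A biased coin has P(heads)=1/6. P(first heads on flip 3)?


Geometric: P(X=3) = (1-p)^(k-1)×p = (5/6)^2×1/6 = 25/216

P(X=3) = 25/216 ≈ 11.57%


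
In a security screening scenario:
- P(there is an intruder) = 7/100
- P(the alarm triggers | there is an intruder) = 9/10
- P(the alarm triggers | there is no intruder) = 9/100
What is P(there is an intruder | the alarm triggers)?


Using Bayes' theorem:
P(A|B) = P(B|A)·P(A) / P(B)

P(the alarm triggers) = 9/10 × 7/100 + 9/100 × 93/100
= 63/1000 + 837/10000 = 1467/10000

P(there is an intruder|the alarm triggers) = (63/1000) / (1467/10000) = 70/163

P(there is an intruder|the alarm triggers) = 70/163 ≈ 42.94%


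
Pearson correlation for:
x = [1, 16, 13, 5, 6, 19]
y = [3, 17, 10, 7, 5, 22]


n=6, Σx=60, Σy=64, Σxy=888, Σx²=848, Σy²=956
r = (6×888 - 60×64)/√((6×848 - 60²)(6×956 - 64²))
= 1488/√(1488×1640) = 1488/√2440320 ≈ 1488/1562.1524 ≈ 0.9525

r ≈ 0.9525


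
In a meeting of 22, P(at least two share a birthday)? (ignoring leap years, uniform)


P(all different) = Π(365-i)/365 for i=0..21
= 0.524305
P(match) = 1 - 0.524305 = 0.475695

P ≈ 0.4757 ≈ 47.57%


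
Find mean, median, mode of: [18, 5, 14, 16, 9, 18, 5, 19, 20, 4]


Sorted: [4, 5, 5, 9, 14, 16, 18, 18, 19, 20]
Mean = 128/10 = 64/5
Median = 15
Freq: {18: 2, 5: 2, 14: 1, 16: 1, 9: 1, 19: 1, 20: 1, 4: 1}
Mode: [5, 18]

Mean=64/5, Median=15, Mode=[5, 18]


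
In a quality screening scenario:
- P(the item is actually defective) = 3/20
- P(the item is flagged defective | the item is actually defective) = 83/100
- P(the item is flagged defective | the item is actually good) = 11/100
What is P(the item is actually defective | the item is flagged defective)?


Using Bayes' theorem:
P(A|B) = P(B|A)·P(A) / P(B)

P(the item is flagged defective) = 83/100 × 3/20 + 11/100 × 17/20
= 249/2000 + 187/2000 = 109/500

P(the item is actually defective|the item is flagged defective) = (249/2000) / (109/500) = 249/436

P(the item is actually defective|the item is flagged defective) = 249/436 ≈ 57.11%


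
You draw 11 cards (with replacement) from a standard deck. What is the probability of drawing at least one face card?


P(not a face card) = 40/52 = 10/13
P(none in 11 draws) = (10/13)^11 = 100000000000/1792160394037
P(≥1 face card) = 1 - 100000000000/1792160394037 = 1692160394037/1792160394037

P = 1692160394037/1792160394037 ≈ 94.42%


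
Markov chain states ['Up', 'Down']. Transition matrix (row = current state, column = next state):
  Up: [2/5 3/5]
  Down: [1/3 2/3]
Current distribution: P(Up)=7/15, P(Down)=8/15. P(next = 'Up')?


P(next=Up) = Σᵢ P(now=i)×P(i→Up)
= 7/15×2/5 + 8/15×1/3
= 14/75 + 8/45 = 82/225

P = 82/225 ≈ 0.3644


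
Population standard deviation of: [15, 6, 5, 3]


Mean = 29/4
  (15-29/4)²=961/16
  (6-29/4)²=25/16
  (5-29/4)²=81/16
  (3-29/4)²=289/16
Σ(x-μ)² = 339/4
σ² = (339/4)/4 = 339/16

σ = √(339/16) ≈ 4.6030


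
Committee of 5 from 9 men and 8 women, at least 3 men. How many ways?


Count by #men:
  3M,2W: C(9,3)×C(8,2)=2352
  4M,1W: C(9,4)×C(8,1)=1008
  5M,0W: C(9,5)×C(8,0)=126
Total = 3486

3486


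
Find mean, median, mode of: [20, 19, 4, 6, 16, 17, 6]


Sorted: [4, 6, 6, 16, 17, 19, 20]
Mean = 88/7
Median = 16
Freq: {20: 1, 19: 1, 4: 1, 6: 2, 16: 1, 17: 1}
Mode: [6]

Mean=88/7, Median=16, Mode=6


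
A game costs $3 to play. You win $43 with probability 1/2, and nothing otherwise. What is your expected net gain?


E[gain] = (43-3)×1/2 + (-3)×1/2
= 20 - 3/2 = 37/2

Expected net gain = $37/2 ≈ $18.50


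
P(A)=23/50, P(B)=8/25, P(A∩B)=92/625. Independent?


P(A)×P(B) = 92/625
P(A∩B) = 92/625
Equal ✓ → Independent

Yes, independent


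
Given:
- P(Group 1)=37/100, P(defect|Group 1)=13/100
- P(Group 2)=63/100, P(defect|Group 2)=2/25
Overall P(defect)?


P(B) = Σ P(B|Aᵢ)×P(Aᵢ)
  13/100×37/100 = 481/10000
  2/25×63/100 = 63/1250
Sum = 197/2000

P(defect) = 197/2000 ≈ 9.85%


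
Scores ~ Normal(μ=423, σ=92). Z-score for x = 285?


z = (x - μ)/σ = (285 - 423)/92 = -1.5

z = -1.5


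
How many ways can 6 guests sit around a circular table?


Circular arrangements of 6 distinct objects: fix one position to break rotational symmetry.
(n-1)! = 5! = 120

120


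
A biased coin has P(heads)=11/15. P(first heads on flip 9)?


Geometric: P(X=9) = (1-p)^(k-1)×p = (4/15)^8×11/15 = 720896/38443359375

P(X=9) = 720896/38443359375 ≈ 0.00%


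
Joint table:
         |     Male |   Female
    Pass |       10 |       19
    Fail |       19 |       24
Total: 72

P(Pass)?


P(Pass) = (10+19)/72 = 29/72

P(Pass) = 29/72 ≈ 40.28%


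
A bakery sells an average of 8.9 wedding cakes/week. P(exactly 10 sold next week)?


Poisson(λ=8.9): P(X=10) = e^(-λ)×λ^k/k!
= e^(-8.9) × 8.9^10 / 10!
≈ 0.0001363889265 × 3118171993 / 3628800 ≈ 0.117197

P(X=10) ≈ 0.117197 ≈ 11.72%


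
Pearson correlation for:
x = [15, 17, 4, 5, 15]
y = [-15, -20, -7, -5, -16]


n=5, Σx=56, Σy=-63, Σxy=-858, Σx²=780, Σy²=955
r = (5×(-858) - 56×(-63))/√((5×780 - 56²)(5×955 - (-63)²))
= -762/√(764×806) = -762/√615784 ≈ -762/784.7191 ≈ -0.9710

r ≈ -0.9710


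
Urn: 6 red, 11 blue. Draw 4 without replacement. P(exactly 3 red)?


Hypergeometric: C(6,3)×C(11,1)/C(17,4)
= 20×11/2380 = 11/119

P(X=3) = 11/119 ≈ 9.24%


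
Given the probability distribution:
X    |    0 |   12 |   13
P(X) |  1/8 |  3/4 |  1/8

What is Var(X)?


E[X] = 85/8
E[X²] = 1033/8
Var(X) = E[X²] - (E[X])² = 1033/8 - 7225/64 = 1039/64

Var(X) = 1039/64 ≈ 16.2344


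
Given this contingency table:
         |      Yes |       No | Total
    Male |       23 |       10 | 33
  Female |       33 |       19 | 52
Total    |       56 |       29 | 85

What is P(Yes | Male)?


P(Yes | Male) = 23/(23+10) = 23/33

P(Yes|Male) = 23/33 ≈ 69.70%


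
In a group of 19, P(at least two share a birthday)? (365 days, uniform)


P(all different) = Π(365-i)/365 for i=0..18
= 0.620881
P(match) = 1 - 0.620881 = 0.379119

P ≈ 0.3791 ≈ 37.91%


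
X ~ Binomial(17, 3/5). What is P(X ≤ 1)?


P(X ≤ 1) = Σ P(X=i) for i=0..1
P(X=0) = 131072/762939453125
P(X=1) = 3342336/762939453125
Sum = 3473408/762939453125

P(X ≤ 1) = 3473408/762939453125 ≈ 0.00%


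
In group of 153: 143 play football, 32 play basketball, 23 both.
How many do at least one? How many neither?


|A∪B| = 143+32-23 = 152
Neither = 153-152 = 1

At least one: 152; Neither: 1


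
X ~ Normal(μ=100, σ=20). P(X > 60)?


z = (60-100)/20 = -2.0
P(X > 60) = 1 - P(Z ≤ -2.0) = 1 - 0.0228 = 0.9772

P(X > 60) ≈ 0.9772


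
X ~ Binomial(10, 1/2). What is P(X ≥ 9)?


P(X ≥ 9) = Σ P(X=i) for i=9..10
P(X=9) = 5/512
P(X=10) = 1/1024
Sum = 11/1024

P(X ≥ 9) = 11/1024 ≈ 1.07%


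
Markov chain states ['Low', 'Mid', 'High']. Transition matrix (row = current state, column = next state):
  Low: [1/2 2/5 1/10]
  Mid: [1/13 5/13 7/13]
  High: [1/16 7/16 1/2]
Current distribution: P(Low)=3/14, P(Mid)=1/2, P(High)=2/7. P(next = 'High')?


P(next=High) = Σᵢ P(now=i)×P(i→High)
= 3/14×1/10 + 1/2×7/13 + 2/7×1/2
= 3/140 + 7/26 + 1/7 = 789/1820

P = 789/1820 ≈ 0.4335


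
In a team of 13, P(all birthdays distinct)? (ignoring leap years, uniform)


P(all different) = Π(365-i)/365 for i=0..12
= (365/365)×(364/365)×...×(353/365)
= 0.805590

P ≈ 0.8056 ≈ 80.56%


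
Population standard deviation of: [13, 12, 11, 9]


Mean = 45/4
  (13-45/4)²=49/16
  (12-45/4)²=9/16
  (11-45/4)²=1/16
  (9-45/4)²=81/16
Σ(x-μ)² = 35/4
σ² = (35/4)/4 = 35/16

σ = √(35/16) ≈ 1.4790


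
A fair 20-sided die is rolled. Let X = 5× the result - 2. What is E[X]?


E[die] = (1+20)/2 = 21/2
E[X] = 5×21/2 - 2 = 101/2

E[X] = 101/2


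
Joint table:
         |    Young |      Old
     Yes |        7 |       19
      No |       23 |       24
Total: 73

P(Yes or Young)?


P(Yes∨Young) = P(Yes) + P(Young) - P(Yes∧Young)
= (26 + 30 - 7)/73 = 49/73

P = 49/73 ≈ 67.12%


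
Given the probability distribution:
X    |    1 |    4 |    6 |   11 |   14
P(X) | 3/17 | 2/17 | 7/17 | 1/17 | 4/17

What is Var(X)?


E[X] = 120/17
E[X²] = 1192/17
Var(X) = E[X²] - (E[X])² = 1192/17 - 14400/289 = 5864/289

Var(X) = 5864/289 ≈ 20.2907


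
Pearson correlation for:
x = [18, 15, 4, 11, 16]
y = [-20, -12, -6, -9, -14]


n=5, Σx=64, Σy=-61, Σxy=-887, Σx²=942, Σy²=857
r = (5×(-887) - 64×(-61))/√((5×942 - 64²)(5×857 - (-61)²))
= -531/√(614×564) = -531/√346296 ≈ -531/588.4692 ≈ -0.9023

r ≈ -0.9023


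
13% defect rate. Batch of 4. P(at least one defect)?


P(all good) = (87/100)^4 = 57289761/100000000
P(≥1 defect) = 42710239/100000000

P = 42710239/100000000 ≈ 42.71%


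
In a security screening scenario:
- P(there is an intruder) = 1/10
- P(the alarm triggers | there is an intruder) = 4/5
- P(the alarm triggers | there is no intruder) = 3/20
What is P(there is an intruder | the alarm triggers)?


Using Bayes' theorem:
P(A|B) = P(B|A)·P(A) / P(B)

P(the alarm triggers) = 4/5 × 1/10 + 3/20 × 9/10
= 2/25 + 27/200 = 43/200

P(there is an intruder|the alarm triggers) = (2/25) / (43/200) = 16/43

P(there is an intruder|the alarm triggers) = 16/43 ≈ 37.21%


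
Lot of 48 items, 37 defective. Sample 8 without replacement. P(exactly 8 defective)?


Hypergeometric: C(37,8)×C(11,0)/C(48,8)
= 38608020×1/377348994 = 194990/1905803

P(X=8) = 194990/1905803 ≈ 10.23%


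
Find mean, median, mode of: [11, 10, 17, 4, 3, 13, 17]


Sorted: [3, 4, 10, 11, 13, 17, 17]
Mean = 75/7
Median = 11
Freq: {11: 1, 10: 1, 17: 2, 4: 1, 3: 1, 13: 1}
Mode: [17]

Mean=75/7, Median=11, Mode=17


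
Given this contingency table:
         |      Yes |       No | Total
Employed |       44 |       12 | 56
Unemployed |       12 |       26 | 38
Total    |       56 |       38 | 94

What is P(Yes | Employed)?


P(Yes | Employed) = 44/(44+12) = 44/56 = 11/14

P(Yes|Employed) = 11/14 ≈ 78.57%


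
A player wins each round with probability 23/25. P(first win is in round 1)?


Geometric: P(X=1) = (1-p)^(k-1)×p = (2/25)^0×23/25 = 23/25

P(X=1) = 23/25 ≈ 92.00%


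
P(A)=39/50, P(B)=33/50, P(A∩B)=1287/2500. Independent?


P(A)×P(B) = 1287/2500
P(A∩B) = 1287/2500
Equal ✓ → Independent

Yes, independent


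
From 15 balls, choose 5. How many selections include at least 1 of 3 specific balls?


Complement: C(15,5) - C(12,5) = 3003 - 792 = 2211

2211


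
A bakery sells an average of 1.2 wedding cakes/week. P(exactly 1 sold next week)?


Poisson(λ=1.2): P(X=1) = e^(-λ)×λ^k/k!
= e^(-1.2) × 1.2^1 / 1!
≈ 0.3011942119 × 1.2 / 1 ≈ 0.361433

P(X=1) ≈ 0.361433 ≈ 36.14%


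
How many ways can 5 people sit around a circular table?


Circular arrangements of 5 distinct objects: fix one position to break rotational symmetry.
(n-1)! = 4! = 24

24


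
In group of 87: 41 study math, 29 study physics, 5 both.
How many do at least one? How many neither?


|A∪B| = 41+29-5 = 65
Neither = 87-65 = 22

At least one: 65; Neither: 22


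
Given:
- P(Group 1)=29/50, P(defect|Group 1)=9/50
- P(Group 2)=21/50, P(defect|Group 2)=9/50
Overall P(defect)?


P(B) = Σ P(B|Aᵢ)×P(Aᵢ)
  9/50×29/50 = 261/2500
  9/50×21/50 = 189/2500
Sum = 9/50

P(defect) = 9/50 ≈ 18.00%


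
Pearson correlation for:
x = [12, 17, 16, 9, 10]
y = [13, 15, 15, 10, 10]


n=5, Σx=64, Σy=63, Σxy=841, Σx²=870, Σy²=819
r = (5×841 - 64×63)/√((5×870 - 64²)(5×819 - 63²))
= 173/√(254×126) = 173/√32004 ≈ 173/178.8966 ≈ 0.9670

r ≈ 0.9670


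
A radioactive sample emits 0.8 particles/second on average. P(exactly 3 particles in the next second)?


Poisson(λ=0.8): P(X=3) = e^(-λ)×λ^k/k!
= e^(-0.8) × 0.8^3 / 3!
≈ 0.4493289641 × 0.512 / 6 ≈ 0.038343

P(X=3) ≈ 0.038343 ≈ 3.83%


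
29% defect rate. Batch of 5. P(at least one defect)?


P(all good) = (71/100)^5 = 1804229351/10000000000
P(≥1 defect) = 8195770649/10000000000

P = 8195770649/10000000000 ≈ 81.96%


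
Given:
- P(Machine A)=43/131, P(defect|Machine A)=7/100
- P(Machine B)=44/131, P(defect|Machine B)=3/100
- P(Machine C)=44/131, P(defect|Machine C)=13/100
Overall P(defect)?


P(B) = Σ P(B|Aᵢ)×P(Aᵢ)
  7/100×43/131 = 301/13100
  3/100×44/131 = 33/3275
  13/100×44/131 = 143/3275
Sum = 201/2620

P(defect) = 201/2620 ≈ 7.67%


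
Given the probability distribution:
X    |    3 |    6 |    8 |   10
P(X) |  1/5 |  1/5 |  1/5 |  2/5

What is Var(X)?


E[X] = 37/5
E[X²] = 309/5
Var(X) = E[X²] - (E[X])² = 309/5 - 1369/25 = 176/25

Var(X) = 176/25 ≈ 7.0400


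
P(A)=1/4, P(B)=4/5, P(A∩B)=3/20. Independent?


P(A)×P(B) = 1/5
P(A∩B) = 3/20
Not equal → NOT independent

No, not independent


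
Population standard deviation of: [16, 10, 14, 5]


Mean = 45/4
  (16-45/4)²=361/16
  (10-45/4)²=25/16
  (14-45/4)²=121/16
  (5-45/4)²=625/16
Σ(x-μ)² = 283/4
σ² = (283/4)/4 = 283/16

σ = √(283/16) ≈ 4.2057
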